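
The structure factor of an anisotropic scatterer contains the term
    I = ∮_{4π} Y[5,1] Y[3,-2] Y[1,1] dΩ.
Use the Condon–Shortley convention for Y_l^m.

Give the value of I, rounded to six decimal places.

0.000000

triangle: need 2≤l₃≤8, have 1; I=0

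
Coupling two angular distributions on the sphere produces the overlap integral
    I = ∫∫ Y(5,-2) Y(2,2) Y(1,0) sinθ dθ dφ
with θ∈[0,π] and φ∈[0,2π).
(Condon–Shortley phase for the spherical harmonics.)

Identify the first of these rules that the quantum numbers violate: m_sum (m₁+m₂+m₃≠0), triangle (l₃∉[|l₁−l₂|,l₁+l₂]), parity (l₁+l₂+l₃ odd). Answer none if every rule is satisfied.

triangle

m₁+m₂+m₃ = -2 + 2 + 0 = 0  ✓
triangle: |5−2|=3 ≤ l₃=1 ≤ 5+2=7  ✗
parity: l₁+l₂+l₃ = 8 is even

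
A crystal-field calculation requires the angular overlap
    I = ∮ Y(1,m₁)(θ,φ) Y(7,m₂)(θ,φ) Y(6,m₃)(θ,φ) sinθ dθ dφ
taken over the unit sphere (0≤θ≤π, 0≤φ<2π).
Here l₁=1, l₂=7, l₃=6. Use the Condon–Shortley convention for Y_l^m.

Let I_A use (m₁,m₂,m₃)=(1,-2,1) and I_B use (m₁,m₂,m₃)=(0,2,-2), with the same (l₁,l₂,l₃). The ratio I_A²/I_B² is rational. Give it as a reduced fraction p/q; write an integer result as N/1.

4/5

l's match ⇒ only the (l;m) 3-j factors differ between A and B.
A: triangle coeff Δ(1,7,6) = 1/1365; Σ_t [0,0]: t=0:+1/1209600 = 1/1209600; (3j)²=12/455 [(1 7 6; 1 -2 1)], sign=-1
B: triangle coeff Δ(1,7,6) = 1/1365; Σ_t [1,1]: t=1:−1/967680 = -1/967680; (3j)²=3/91 [(1 7 6; 0 2 -2)], sign=-1
I_A²/I_B² = (12/455)/(3/91) = 4/5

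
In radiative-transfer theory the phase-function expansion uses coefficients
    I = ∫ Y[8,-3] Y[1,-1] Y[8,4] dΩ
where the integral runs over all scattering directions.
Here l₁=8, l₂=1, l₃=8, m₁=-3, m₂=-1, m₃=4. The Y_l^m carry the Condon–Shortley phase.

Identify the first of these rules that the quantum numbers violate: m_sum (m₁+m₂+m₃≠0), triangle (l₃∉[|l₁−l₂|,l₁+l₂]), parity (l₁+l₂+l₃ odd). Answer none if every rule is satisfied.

parity

m₁+m₂+m₃ = -3 − 1 + 4 = 0  ✓
triangle: |8−1|=7 ≤ l₃=8 ≤ 8+1=9  ✓
parity: l₁+l₂+l₃ = 17 is odd  ✗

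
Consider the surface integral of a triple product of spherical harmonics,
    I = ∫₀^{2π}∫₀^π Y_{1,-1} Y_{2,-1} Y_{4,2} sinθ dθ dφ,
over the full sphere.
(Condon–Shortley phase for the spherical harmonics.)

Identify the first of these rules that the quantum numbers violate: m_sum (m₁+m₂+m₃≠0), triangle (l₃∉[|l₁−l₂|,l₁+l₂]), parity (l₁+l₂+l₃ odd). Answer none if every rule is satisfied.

m₁+m₂+m₃ = -1 − 1 + 2 = 0  ✓
triangle: |1−2|=1 ≤ l₃=4 ≤ 1+2=3  ✗
parity: l₁+l₂+l₃ = 7 is odd

triangle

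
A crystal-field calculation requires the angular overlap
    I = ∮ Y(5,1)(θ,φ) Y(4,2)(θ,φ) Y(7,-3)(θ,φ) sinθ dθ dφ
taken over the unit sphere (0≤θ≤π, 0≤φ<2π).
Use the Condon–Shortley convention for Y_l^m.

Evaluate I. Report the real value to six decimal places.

m-sum 0 ✓  L=16 even ✓  1≤7≤9 ✓
Π(2lᵢ+1) = 11×9×15 = 1485
triangle coeff Δ(5,4,7) = 1/6126120
Σ_t [0,2]: t=0:+1/69120 t=1:−1/20736 t=2:+1/69120 = -1/51840
(3j)²=280/21879 [(5 4 7; 0 0 0)], sign=+1
Σ_t [0,2]: t=0:+1/829440 t=1:−1/86400 t=2:+1/138240 = -13/4147200
(3j)²=13/3740 [(5 4 7; 1 2 -3)], sign=-1
⇒ 4πI² = 210/3179
I = (-1)√(210/3179/(4π)) = -0.07250358

-0.072504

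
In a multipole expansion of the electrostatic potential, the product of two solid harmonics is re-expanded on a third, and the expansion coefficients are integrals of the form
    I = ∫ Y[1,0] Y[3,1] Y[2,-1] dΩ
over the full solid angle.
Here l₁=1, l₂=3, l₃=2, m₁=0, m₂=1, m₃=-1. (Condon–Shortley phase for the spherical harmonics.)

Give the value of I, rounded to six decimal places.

-0.233597

Checks pass: Σm=0; 6 even; l₃=2∈[2,4].
(2·1+1)(2·3+1)(2·2+1) = 105
Δ: 2! 0! 4! / 7! → 1/105
sum: t=1:−1/4 = -1/4
3j²(1 3 2; 0 0 0) = Δ·Π!·Σ² = 3/35  (sign -1)
sum: t=1:−1/6 = -1/6
3j²(1 3 2; 0 1 -1) = Δ·Π!·Σ² = 8/105  (sign +1)
combine: 4πI² = 105·3/35·8/105 = 24/35
take √, sign -1: I = -0.23359668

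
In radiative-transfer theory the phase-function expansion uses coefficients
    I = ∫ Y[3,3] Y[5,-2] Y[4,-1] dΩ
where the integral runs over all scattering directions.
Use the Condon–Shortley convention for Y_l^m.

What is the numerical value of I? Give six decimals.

-0.179179

Rules hold: Σm=0, L=12 even, 2≤4≤8.
N = 7·11·9 = 693
Δ = 4!·2!·6!/13! = 1/180180
Racah Σ t=1..3: t=1:−1/576 t=2:+1/144 t=3:−1/576 = 1/288
⇒ 3j(3 5 4; 0 0 0)² = 20/1001, sgn +1
Racah Σ t=0..0: t=0:+1/1728 = 1/1728
⇒ 3j(3 5 4; 3 -2 -1)² = 25/858, sgn -1
4πI² = N·(3j₀)²·(3jₘ)² = 750/1859
I = -1·√(0.403443/4π) = -0.17917854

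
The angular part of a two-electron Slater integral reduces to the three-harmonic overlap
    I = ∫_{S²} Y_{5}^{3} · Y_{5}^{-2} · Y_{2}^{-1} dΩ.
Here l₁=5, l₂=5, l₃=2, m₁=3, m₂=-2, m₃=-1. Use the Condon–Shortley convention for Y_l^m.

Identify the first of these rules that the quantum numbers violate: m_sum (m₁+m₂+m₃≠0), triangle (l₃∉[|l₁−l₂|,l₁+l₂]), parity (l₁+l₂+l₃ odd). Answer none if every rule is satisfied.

none

azimuthal sum: 3 − 2 − 1 = 0  ✓
0 ≤ 2 ≤ 10 (triangle on l)  ✓
L = 5 + 5 + 2 = 12 (even)  ✓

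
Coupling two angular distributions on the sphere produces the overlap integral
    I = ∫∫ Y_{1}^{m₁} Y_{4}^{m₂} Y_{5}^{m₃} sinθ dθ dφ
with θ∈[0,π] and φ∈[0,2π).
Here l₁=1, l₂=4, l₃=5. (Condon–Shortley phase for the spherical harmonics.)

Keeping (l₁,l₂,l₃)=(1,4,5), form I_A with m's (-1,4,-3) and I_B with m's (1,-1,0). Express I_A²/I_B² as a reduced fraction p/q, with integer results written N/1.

l's match ⇒ only the (l;m) 3-j factors differ between A and B.
A: triangle coeff Δ(1,4,5) = 1/495; Σ_t [0,0]: t=0:+1/80640 = 1/80640; (3j)²=1/495 [(1 4 5; -1 4 -3)], sign=+1
B: triangle coeff Δ(1,4,5) = 1/495; Σ_t [0,0]: t=0:+1/1440 = 1/1440; (3j)²=2/99 [(1 4 5; 1 -1 0)], sign=-1
I_A²/I_B² = (1/495)/(2/99) = 1/10

1/10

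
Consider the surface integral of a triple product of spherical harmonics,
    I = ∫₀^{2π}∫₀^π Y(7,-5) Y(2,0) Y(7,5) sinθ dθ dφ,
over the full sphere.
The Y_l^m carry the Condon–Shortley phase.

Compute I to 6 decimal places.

Checks pass: Σm=0; 16 even; l₃=7∈[5,9].
(2·7+1)(2·2+1)(2·7+1) = 1125
Δ: 2! 12! 2! / 17! → 1/185640
sum: t=0:+1/2419200 t=1:−1/518400 t=2:+1/2419200 = -1/907200
3j²(7 2 7; 0 0 0) = Δ·Π!·Σ² = 56/3315  (sign +1)
sum: t=0:+1/1916006400 t=1:−1/39916800 t=2:+1/29030400 = 19/1916006400
3j²(7 2 7; -5 0 5) = Δ·Π!·Σ² = 361/185640  (sign +1)
combine: 4πI² = 1125·56/3315·361/185640 = 1805/48841
take √, sign +1: I = 0.05423022

0.054230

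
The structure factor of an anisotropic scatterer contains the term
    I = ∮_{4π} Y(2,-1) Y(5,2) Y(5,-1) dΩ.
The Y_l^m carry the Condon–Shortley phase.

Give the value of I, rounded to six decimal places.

m-sum 0 ✓  L=12 even ✓  3≤5≤7 ✓
Π(2lᵢ+1) = 5×11×11 = 605
triangle coeff Δ(2,5,5) = 1/38610
Σ_t [0,2]: t=0:+1/2880 t=1:−1/576 t=2:+1/2880 = -1/960
(3j)²=10/429 [(2 5 5; 0 0 0)], sign=+1
Σ_t [1,2]: t=1:−1/2880 t=2:+1/1440 = 1/2880
(3j)²=7/715 [(2 5 5; -1 2 -1)], sign=+1
⇒ 4πI² = 70/507
I = (+1)√(70/507/(4π)) = 0.10481902

0.104819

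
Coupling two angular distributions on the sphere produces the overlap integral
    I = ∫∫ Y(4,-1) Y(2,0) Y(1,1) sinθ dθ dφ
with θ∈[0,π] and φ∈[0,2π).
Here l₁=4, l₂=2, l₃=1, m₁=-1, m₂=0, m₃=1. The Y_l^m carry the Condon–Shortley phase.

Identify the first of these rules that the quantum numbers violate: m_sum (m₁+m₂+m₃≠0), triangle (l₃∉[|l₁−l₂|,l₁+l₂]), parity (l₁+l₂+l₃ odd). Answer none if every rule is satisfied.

azimuthal sum: -1 + 0 + 1 = 0  ✓
2 ≤ 1 ≤ 6 (triangle on l)  ✗
L = 4 + 2 + 1 = 7 (odd)

triangle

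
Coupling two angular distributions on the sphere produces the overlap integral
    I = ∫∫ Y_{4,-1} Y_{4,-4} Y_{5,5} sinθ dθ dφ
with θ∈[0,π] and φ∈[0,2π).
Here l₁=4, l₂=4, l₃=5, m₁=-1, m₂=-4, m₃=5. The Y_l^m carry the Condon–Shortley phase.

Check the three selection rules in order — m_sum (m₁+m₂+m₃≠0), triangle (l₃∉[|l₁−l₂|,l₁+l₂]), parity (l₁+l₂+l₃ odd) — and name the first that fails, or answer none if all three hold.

parity

azimuthal sum: -1 − 4 + 5 = 0  ✓
0 ≤ 5 ≤ 8 (triangle on l)  ✓
L = 4 + 4 + 5 = 13 (odd)  ✗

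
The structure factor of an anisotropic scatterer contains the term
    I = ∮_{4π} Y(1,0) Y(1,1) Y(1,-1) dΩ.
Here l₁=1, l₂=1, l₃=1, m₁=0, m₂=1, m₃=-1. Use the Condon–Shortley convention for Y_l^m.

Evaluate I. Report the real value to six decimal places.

L=3 odd ⇒ parity kills the (l;000) factor ⇒ I = 0

0.000000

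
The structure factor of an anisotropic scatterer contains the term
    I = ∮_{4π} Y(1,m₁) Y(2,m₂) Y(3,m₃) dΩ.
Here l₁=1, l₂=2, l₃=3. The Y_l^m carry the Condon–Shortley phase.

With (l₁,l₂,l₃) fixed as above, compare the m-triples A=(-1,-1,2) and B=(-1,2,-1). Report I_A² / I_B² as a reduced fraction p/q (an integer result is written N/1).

10/1

l's match ⇒ only the (l;m) 3-j factors differ between A and B.
A: triangle coeff Δ(1,2,3) = 1/105; Σ_t [0,0]: t=0:+1/12 = 1/12; (3j)²=2/21 [(1 2 3; -1 -1 2)], sign=-1
B: triangle coeff Δ(1,2,3) = 1/105; Σ_t [0,0]: t=0:+1/48 = 1/48; (3j)²=1/105 [(1 2 3; -1 2 -1)], sign=+1
I_A²/I_B² = (2/21)/(1/105) = 10/1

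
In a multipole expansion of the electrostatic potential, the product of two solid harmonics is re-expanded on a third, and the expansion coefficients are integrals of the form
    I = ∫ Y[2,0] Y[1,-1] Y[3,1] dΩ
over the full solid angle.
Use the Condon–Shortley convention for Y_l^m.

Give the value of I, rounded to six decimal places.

-0.202301

Checks pass: Σm=0; 6 even; l₃=3∈[1,3].
(2·2+1)(2·1+1)(2·3+1) = 105
Δ: 0! 4! 2! / 7! → 1/105
sum: t=0:+1/4 = 1/4
3j²(2 1 3; 0 0 0) = Δ·Π!·Σ² = 3/35  (sign -1)
sum: t=0:+1/8 = 1/8
3j²(2 1 3; 0 -1 1) = Δ·Π!·Σ² = 2/35  (sign +1)
combine: 4πI² = 105·3/35·2/35 = 18/35
take √, sign -1: I = -0.20230066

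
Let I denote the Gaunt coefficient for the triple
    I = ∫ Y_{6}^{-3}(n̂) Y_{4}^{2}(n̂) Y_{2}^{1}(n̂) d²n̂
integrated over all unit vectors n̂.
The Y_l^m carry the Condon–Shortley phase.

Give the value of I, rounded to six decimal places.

Rules hold: Σm=0, L=12 even, 2≤2≤10.
N = 13·9·5 = 585
Δ = 8!·4!·0!/13! = 1/6435
Racah Σ t=4..4: t=4:+1/2304 = 1/2304
⇒ 3j(6 4 2; 0 0 0)² = 5/143, sgn +1
Racah Σ t=6..6: t=6:+1/8640 = 1/8640
⇒ 3j(6 4 2; -3 2 1)² = 28/715, sgn -1
4πI² = N·(3j₀)²·(3jₘ)² = 1260/1573
I = -1·√(0.801017/4π) = -0.25247360

-0.252474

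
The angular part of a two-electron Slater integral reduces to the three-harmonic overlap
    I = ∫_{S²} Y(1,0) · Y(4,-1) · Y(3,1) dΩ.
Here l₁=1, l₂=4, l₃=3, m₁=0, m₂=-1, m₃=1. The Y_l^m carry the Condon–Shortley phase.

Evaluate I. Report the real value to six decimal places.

m-sum 0 ✓  L=8 even ✓  3≤3≤5 ✓
Π(2lᵢ+1) = 3×9×7 = 189
triangle coeff Δ(1,4,3) = 1/252
Σ_t [1,1]: t=1:−1/36 = -1/36
(3j)²=4/63 [(1 4 3; 0 0 0)], sign=+1
Σ_t [1,1]: t=1:−1/48 = -1/48
(3j)²=5/84 [(1 4 3; 0 -1 1)], sign=-1
⇒ 4πI² = 5/7
I = (-1)√(5/7/(4π)) = -0.23841361

-0.238414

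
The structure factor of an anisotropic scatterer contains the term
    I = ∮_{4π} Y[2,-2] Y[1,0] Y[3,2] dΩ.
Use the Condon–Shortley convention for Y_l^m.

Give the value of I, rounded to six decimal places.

0.184674

m-sum 0 ✓  L=6 even ✓  1≤3≤3 ✓
Π(2lᵢ+1) = 5×3×7 = 105
triangle coeff Δ(2,1,3) = 1/105
Σ_t [0,0]: t=0:+1/4 = 1/4
(3j)²=3/35 [(2 1 3; 0 0 0)], sign=-1
Σ_t [0,0]: t=0:+1/24 = 1/24
(3j)²=1/21 [(2 1 3; -2 0 2)], sign=-1
⇒ 4πI² = 3/7
I = (+1)√(3/7/(4π)) = 0.18467439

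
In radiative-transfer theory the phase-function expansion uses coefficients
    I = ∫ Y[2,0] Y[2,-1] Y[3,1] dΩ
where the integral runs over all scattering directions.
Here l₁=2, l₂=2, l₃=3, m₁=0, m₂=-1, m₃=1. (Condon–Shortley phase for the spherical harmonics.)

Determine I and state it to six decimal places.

0.000000

Σlᵢ=7 odd — θ-integrand is odd under cosθ→−cosθ; I=0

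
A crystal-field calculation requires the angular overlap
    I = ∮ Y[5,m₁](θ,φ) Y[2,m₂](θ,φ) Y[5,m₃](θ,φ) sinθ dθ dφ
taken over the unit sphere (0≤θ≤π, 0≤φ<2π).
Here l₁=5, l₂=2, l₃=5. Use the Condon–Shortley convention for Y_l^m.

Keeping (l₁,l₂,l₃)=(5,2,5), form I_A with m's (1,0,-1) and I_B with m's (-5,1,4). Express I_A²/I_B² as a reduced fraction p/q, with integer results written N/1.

3/5

l's match ⇒ only the (l;m) 3-j factors differ between A and B.
A: triangle coeff Δ(5,2,5) = 1/38610; Σ_t [0,2]: t=0:+1/2304 t=1:−1/720 t=2:+1/5760 = -1/1280; (3j)²=27/1430 [(5 2 5; 1 0 -1)], sign=-1
B: triangle coeff Δ(5,2,5) = 1/38610; Σ_t [2,2]: t=2:+1/80640 = 1/80640; (3j)²=9/286 [(5 2 5; -5 1 4)], sign=-1
I_A²/I_B² = (27/1430)/(9/286) = 3/5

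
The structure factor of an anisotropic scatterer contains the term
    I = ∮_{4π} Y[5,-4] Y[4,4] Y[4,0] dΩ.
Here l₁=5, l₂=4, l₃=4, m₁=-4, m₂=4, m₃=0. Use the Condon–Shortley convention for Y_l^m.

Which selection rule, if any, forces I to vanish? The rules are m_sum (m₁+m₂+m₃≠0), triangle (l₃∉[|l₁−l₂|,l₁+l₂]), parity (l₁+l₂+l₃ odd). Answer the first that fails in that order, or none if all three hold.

parity

Σmᵢ = 0  ✓
l₃∈[|l₁−l₂|,l₁+l₂]=[1,9], have l₃=4  ✓
Σlᵢ = 13 ⇒ odd  ✗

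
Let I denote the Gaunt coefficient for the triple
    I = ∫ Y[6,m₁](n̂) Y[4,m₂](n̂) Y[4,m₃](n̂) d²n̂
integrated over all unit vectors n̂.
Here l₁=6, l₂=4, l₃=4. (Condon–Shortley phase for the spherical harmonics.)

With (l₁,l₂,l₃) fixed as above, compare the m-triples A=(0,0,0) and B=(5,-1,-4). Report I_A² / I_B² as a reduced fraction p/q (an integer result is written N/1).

Same 6,4,4: normalisation and zero-m 3j drop out of the ratio.
A: Δ: 6! 6! 2! / 15! → 1/1261260; sum: t=2:+1/4608 t=3:−1/1296 t=4:+1/4608 = -7/20736; 3j²(6 4 4; 0 0 0) = Δ·Π!·Σ² = 20/1287  (sign -1)
B: Δ: 6! 6! 2! / 15! → 1/1261260; sum: t=1:−1/172800 = -1/172800; 3j²(6 4 4; 5 -1 -4) = Δ·Π!·Σ² = 2/65  (sign -1)
I_A²/I_B² = (20/1287)/(2/65) = 50/99

50/99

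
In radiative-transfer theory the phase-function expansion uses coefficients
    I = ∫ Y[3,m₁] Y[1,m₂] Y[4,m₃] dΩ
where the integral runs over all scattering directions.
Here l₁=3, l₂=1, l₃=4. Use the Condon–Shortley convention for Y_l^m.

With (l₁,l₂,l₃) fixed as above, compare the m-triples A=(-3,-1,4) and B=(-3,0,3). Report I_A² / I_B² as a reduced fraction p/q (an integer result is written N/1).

4/1

Same 3,1,4: normalisation and zero-m 3j drop out of the ratio.
A: Δ: 0! 6! 2! / 9! → 1/252; sum: t=0:+1/1440 = 1/1440; 3j²(3 1 4; -3 -1 4) = Δ·Π!·Σ² = 1/9  (sign +1)
B: Δ: 0! 6! 2! / 9! → 1/252; sum: t=0:+1/720 = 1/720; 3j²(3 1 4; -3 0 3) = Δ·Π!·Σ² = 1/36  (sign -1)
I_A²/I_B² = (1/9)/(1/36) = 4/1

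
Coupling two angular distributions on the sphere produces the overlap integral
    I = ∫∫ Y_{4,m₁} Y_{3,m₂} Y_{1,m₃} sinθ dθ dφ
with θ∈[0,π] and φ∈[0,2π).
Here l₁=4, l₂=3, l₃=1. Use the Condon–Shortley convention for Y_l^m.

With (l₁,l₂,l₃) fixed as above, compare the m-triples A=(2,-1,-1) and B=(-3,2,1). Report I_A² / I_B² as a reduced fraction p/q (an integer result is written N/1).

5/7

Shared (l₁,l₂,l₃)=(4,3,1): N and (l;000)² cancel in I_A²/I_B².
A: Δ = 6!·2!·0!/9! = 1/252; Racah Σ t=2..2: t=2:+1/96 = 1/96; ⇒ 3j(4 3 1; 2 -1 -1)² = 5/84, sgn +1
B: Δ = 6!·2!·0!/9! = 1/252; Racah Σ t=5..5: t=5:−1/240 = -1/240; ⇒ 3j(4 3 1; -3 2 1)² = 1/12, sgn -1
I_A²/I_B² = (5/84)/(1/12) = 5/7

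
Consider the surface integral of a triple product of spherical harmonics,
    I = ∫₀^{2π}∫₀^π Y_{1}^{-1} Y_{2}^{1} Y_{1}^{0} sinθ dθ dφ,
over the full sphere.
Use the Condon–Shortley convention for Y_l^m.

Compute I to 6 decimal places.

-0.218510

Rules hold: Σm=0, L=4 even, 1≤1≤3.
N = 3·5·3 = 45
Δ = 2!·0!·2!/5! = 1/30
Racah Σ t=1..1: t=1:−1/1 = -1/1
⇒ 3j(1 2 1; 0 0 0)² = 2/15, sgn +1
Racah Σ t=2..2: t=2:+1/2 = 1/2
⇒ 3j(1 2 1; -1 1 0)² = 1/10, sgn -1
4πI² = N·(3j₀)²·(3jₘ)² = 3/5
I = -1·√(0.6/4π) = -0.21850969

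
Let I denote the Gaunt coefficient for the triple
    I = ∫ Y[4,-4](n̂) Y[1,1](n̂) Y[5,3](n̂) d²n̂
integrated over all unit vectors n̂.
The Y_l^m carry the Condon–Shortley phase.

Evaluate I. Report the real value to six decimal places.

-0.049106

m-sum 0 ✓  L=10 even ✓  3≤5≤5 ✓
Π(2lᵢ+1) = 9×3×11 = 297
triangle coeff Δ(4,1,5) = 1/495
Σ_t [0,0]: t=0:+1/576 = 1/576
(3j)²=5/99 [(4 1 5; 0 0 0)], sign=-1
Σ_t [0,0]: t=0:+1/80640 = 1/80640
(3j)²=1/495 [(4 1 5; -4 1 3)], sign=+1
⇒ 4πI² = 1/33
I = (-1)√(1/33/(4π)) = -0.04910640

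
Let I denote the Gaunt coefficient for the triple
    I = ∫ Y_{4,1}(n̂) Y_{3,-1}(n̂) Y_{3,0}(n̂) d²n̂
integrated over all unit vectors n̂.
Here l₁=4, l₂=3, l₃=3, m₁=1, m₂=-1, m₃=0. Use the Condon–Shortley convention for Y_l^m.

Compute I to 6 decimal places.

-0.099323

Rules hold: Σm=0, L=10 even, 1≤3≤7.
N = 9·7·7 = 441
Δ = 4!·4!·2!/11! = 1/34650
Racah Σ t=1..3: t=1:−1/72 t=2:+1/16 t=3:−1/72 = 5/144
⇒ 3j(4 3 3; 0 0 0)² = 2/77, sgn -1
Racah Σ t=0..2: t=0:+1/288 t=1:−1/24 t=2:+1/48 = -5/288
⇒ 3j(4 3 3; 1 -1 0)² = 5/462, sgn +1
4πI² = N·(3j₀)²·(3jₘ)² = 15/121
I = -1·√(0.123967/4π) = -0.09932258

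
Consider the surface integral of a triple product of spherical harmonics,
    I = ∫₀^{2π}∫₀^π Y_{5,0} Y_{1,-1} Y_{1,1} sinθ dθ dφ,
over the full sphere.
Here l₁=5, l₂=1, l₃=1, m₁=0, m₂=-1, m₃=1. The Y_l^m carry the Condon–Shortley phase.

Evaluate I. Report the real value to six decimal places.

0.000000

triangle: need 4≤l₃≤6, have 1; I=0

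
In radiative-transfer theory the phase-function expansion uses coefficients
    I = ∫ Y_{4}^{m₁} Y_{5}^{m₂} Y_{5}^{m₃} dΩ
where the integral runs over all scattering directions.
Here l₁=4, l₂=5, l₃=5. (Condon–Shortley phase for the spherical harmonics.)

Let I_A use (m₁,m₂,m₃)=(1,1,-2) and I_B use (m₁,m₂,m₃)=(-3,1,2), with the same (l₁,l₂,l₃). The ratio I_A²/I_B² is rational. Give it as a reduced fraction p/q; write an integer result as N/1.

7/1

Shared (l₁,l₂,l₃)=(4,5,5): N and (l;000)² cancel in I_A²/I_B².
A: Δ = 4!·4!·6!/15! = 1/3153150; Racah Σ t=0..3: t=0:+1/103680 t=1:−1/2880 t=2:+1/1152 t=3:−1/5184 = 7/20736; ⇒ 3j(4 5 5; 1 1 -2)² = 35/2574, sgn -1
B: Δ = 4!·4!·6!/15! = 1/3153150; Racah Σ t=3..4: t=3:−1/5184 t=4:+1/6912 = -1/20736; ⇒ 3j(4 5 5; -3 1 2)² = 5/2574, sgn +1
I_A²/I_B² = (35/2574)/(5/2574) = 7/1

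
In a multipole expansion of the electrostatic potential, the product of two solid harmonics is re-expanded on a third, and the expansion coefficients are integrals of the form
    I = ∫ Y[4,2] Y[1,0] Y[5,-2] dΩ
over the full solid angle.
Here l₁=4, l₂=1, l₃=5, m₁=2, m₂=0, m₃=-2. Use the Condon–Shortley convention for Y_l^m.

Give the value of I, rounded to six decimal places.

Rules hold: Σm=0, L=10 even, 3≤5≤5.
N = 9·3·11 = 297
Δ = 0!·8!·2!/11! = 1/495
Racah Σ t=0..0: t=0:+1/576 = 1/576
⇒ 3j(4 1 5; 0 0 0)² = 5/99, sgn -1
Racah Σ t=0..0: t=0:+1/1440 = 1/1440
⇒ 3j(4 1 5; 2 0 -2)² = 7/165, sgn -1
4πI² = N·(3j₀)²·(3jₘ)² = 7/11
I = +1·√(0.636364/4π) = 0.22503380

0.225034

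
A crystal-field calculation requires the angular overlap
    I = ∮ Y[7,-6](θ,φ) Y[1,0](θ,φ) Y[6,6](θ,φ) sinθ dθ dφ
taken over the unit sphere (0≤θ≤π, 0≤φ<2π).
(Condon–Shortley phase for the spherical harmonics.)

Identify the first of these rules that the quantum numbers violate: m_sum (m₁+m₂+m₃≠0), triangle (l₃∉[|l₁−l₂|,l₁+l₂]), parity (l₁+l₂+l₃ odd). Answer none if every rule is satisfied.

none

m₁+m₂+m₃ = -6 + 0 + 6 = 0  ✓
triangle: |7−1|=6 ≤ l₃=6 ≤ 7+1=8  ✓
parity: l₁+l₂+l₃ = 14 is even  ✓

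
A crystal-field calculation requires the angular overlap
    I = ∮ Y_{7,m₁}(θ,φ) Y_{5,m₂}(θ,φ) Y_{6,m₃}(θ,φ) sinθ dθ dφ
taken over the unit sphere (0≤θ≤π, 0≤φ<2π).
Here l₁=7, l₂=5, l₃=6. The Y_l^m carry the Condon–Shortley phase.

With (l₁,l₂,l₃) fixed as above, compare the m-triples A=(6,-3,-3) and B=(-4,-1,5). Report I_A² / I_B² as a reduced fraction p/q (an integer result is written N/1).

3276/1375

Shared (l₁,l₂,l₃)=(7,5,6): N and (l;000)² cancel in I_A²/I_B².
A: Δ = 6!·8!·4!/19! = 1/174594420; Racah Σ t=0..1: t=0:+1/14515200 t=1:−1/29030400 = 1/29030400; ⇒ 3j(7 5 6; 6 -3 -3)² = 12/1615, sgn -1
B: Δ = 6!·8!·4!/19! = 1/174594420; Racah Σ t=3..4: t=3:−1/8709120 t=4:+1/5806080 = 1/17418240; ⇒ 3j(7 5 6; -4 -1 5)² = 275/88179, sgn -1
I_A²/I_B² = (12/1615)/(275/88179) = 3276/1375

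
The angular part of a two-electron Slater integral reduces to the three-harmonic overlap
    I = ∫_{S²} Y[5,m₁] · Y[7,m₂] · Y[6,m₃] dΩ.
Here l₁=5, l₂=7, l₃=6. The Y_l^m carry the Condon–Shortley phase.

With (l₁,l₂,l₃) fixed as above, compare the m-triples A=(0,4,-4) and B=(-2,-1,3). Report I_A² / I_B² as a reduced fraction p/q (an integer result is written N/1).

Same 5,7,6: normalisation and zero-m 3j drop out of the ratio.
A: Δ: 6! 4! 8! / 19! → 1/174594420; sum: t=3:−1/5806080 t=4:+1/1451520 t=5:−1/4147200 = 1/3628800; 3j²(5 7 6; 0 4 -4) = Δ·Π!·Σ² = 320/29393  (sign +1)
B: Δ: 6! 4! 8! / 19! → 1/174594420; sum: t=3:−1/622080 t=4:+1/414720 t=5:−1/2419200 t=6:+1/174182400 = 23/58060800; 3j²(5 7 6; -2 -1 3) = Δ·Π!·Σ² = 1587/923780  (sign -1)
I_A²/I_B² = (320/29393)/(1587/923780) = 70400/11109

70400/11109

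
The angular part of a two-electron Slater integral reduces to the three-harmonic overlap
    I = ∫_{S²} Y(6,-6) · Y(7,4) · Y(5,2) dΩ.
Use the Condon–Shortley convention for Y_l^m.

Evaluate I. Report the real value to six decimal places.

0.159414

Rules hold: Σm=0, L=18 even, 1≤5≤13.
N = 13·15·11 = 2145
Δ = 8!·4!·6!/19! = 1/174594420
Racah Σ t=2..6: t=2:+1/4147200 t=3:−1/207360 t=4:+1/82944 t=5:−1/207360 t=6:+1/4147200 = 1/345600
⇒ 3j(6 7 5; 0 0 0)² = 420/46189, sgn -1
Racah Σ t=8..8: t=8:+1/34836480 = 1/34836480
⇒ 3j(6 7 5; -6 4 2)² = 275/16796, sgn -1
4πI² = N·(3j₀)²·(3jₘ)² = 433125/1356277
I = +1·√(0.319348/4π) = 0.15941438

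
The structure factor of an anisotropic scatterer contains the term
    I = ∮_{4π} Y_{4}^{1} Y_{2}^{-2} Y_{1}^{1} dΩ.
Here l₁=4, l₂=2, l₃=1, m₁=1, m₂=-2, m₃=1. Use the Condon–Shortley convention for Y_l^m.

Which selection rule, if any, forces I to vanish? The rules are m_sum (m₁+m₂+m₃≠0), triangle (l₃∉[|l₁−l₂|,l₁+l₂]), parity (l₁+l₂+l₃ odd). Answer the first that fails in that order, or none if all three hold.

Σmᵢ = 0  ✓
l₃∈[|l₁−l₂|,l₁+l₂]=[2,6], have l₃=1  ✗
Σlᵢ = 7 ⇒ odd

triangle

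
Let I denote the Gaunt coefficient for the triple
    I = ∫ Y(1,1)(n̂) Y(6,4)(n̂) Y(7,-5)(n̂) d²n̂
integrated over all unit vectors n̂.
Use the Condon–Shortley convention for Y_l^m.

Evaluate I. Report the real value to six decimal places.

Checks pass: Σm=0; 14 even; l₃=7∈[5,7].
(2·1+1)(2·6+1)(2·7+1) = 585
Δ: 0! 2! 12! / 15! → 1/1365
sum: t=0:+1/518400 = 1/518400
3j²(1 6 7; 0 0 0) = Δ·Π!·Σ² = 7/195  (sign -1)
sum: t=0:+1/14515200 = 1/14515200
3j²(1 6 7; 1 4 -5) = Δ·Π!·Σ² = 22/455  (sign +1)
combine: 4πI² = 585·7/195·22/455 = 66/65
take √, sign -1: I = -0.28425647

-0.284256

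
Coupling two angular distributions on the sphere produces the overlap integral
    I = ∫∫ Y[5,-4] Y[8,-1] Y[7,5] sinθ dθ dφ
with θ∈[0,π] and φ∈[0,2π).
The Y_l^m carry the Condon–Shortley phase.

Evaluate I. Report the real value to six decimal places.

m-sum 0 ✓  L=20 even ✓  3≤7≤13 ✓
Π(2lᵢ+1) = 11×17×15 = 2805
triangle coeff Δ(5,8,7) = 1/814773960
Σ_t [1,5]: t=1:−1/87091200 t=2:+1/4976640 t=3:−1/2073600 t=4:+1/4976640 t=5:−1/87091200 = -1/9676800
(3j)²=360/46189 [(5 8 7; 0 0 0)], sign=+1
Σ_t [5,6]: t=5:−1/232243200 t=6:+1/1567641600 = -23/6270566400
(3j)²=529/50388 [(5 8 7; -4 -1 5)], sign=-1
⇒ 4πI² = 238050/1037153
I = (-1)√(238050/1037153/(4π)) = -0.13514742

-0.135147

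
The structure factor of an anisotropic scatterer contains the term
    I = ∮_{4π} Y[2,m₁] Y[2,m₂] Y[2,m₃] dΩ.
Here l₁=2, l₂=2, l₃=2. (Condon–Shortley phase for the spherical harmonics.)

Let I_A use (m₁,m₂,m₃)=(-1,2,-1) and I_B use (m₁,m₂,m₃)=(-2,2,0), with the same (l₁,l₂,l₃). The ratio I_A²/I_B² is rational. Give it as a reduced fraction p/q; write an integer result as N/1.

Shared (l₁,l₂,l₃)=(2,2,2): N and (l;000)² cancel in I_A²/I_B².
A: Δ = 2!·2!·2!/7! = 1/630; Racah Σ t=2..2: t=2:+1/4 = 1/4; ⇒ 3j(2 2 2; -1 2 -1)² = 3/35, sgn -1
B: Δ = 2!·2!·2!/7! = 1/630; Racah Σ t=2..2: t=2:+1/8 = 1/8; ⇒ 3j(2 2 2; -2 2 0)² = 2/35, sgn +1
I_A²/I_B² = (3/35)/(2/35) = 3/2

3/2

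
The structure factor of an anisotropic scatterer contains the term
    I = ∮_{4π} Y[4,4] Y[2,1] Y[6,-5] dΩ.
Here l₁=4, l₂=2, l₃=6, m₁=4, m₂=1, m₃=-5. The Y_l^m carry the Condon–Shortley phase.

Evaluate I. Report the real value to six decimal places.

Checks pass: Σm=0; 12 even; l₃=6∈[2,6].
(2·4+1)(2·2+1)(2·6+1) = 585
Δ: 0! 8! 4! / 13! → 1/6435
sum: t=0:+1/2304 = 1/2304
3j²(4 2 6; 0 0 0) = Δ·Π!·Σ² = 5/143  (sign +1)
sum: t=0:+1/241920 = 1/241920
3j²(4 2 6; 4 1 -5) = Δ·Π!·Σ² = 1/39  (sign -1)
combine: 4πI² = 585·5/143·1/39 = 75/143
take √, sign -1: I = -0.20429497

-0.204295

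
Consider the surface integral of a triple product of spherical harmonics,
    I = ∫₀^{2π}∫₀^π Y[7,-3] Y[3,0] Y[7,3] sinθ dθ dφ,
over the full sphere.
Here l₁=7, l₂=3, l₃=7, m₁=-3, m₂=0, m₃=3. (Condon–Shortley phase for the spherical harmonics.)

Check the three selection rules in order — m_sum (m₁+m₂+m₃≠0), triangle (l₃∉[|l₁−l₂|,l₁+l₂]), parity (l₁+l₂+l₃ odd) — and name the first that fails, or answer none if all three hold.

m₁+m₂+m₃ = -3 + 0 + 3 = 0  ✓
triangle: |7−3|=4 ≤ l₃=7 ≤ 7+3=10  ✓
parity: l₁+l₂+l₃ = 17 is odd  ✗

parity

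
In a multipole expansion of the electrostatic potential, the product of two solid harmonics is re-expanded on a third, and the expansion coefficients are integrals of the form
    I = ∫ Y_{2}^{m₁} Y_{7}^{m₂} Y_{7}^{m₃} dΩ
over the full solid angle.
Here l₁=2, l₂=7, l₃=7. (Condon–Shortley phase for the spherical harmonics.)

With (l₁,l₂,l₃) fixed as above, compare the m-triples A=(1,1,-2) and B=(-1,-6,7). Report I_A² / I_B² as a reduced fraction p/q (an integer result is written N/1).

243/1183

l's match ⇒ only the (l;m) 3-j factors differ between A and B.
A: triangle coeff Δ(2,7,7) = 1/185640; Σ_t [0,1]: t=0:+1/1935360 t=1:−1/1209600 = -1/3225600; (3j)²=243/61880 [(2 7 7; 1 1 -2)], sign=+1
B: triangle coeff Δ(2,7,7) = 1/185640; Σ_t [1,1]: t=1:−1/958003200 = -1/958003200; (3j)²=13/680 [(2 7 7; -1 -6 7)], sign=-1
I_A²/I_B² = (243/61880)/(13/680) = 243/1183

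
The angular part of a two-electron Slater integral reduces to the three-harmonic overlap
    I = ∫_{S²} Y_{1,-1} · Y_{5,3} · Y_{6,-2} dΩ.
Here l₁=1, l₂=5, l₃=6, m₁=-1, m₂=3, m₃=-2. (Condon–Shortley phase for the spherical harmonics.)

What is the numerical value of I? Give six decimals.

0.100084

m-sum 0 ✓  L=12 even ✓  4≤6≤6 ✓
Π(2lᵢ+1) = 3×11×13 = 429
triangle coeff Δ(1,5,6) = 1/858
Σ_t [0,0]: t=0:+1/14400 = 1/14400
(3j)²=6/143 [(1 5 6; 0 0 0)], sign=+1
Σ_t [0,0]: t=0:+1/161280 = 1/161280
(3j)²=1/143 [(1 5 6; -1 3 -2)], sign=+1
⇒ 4πI² = 18/143
I = (+1)√(18/143/(4π)) = 0.10008369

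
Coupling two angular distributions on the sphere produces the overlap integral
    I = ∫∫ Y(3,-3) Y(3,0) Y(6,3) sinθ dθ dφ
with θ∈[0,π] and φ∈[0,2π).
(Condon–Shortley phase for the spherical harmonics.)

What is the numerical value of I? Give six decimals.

-0.108647

Rules hold: Σm=0, L=12 even, 0≤6≤6.
N = 7·7·13 = 637
Δ = 0!·6!·6!/13! = 1/12012
Racah Σ t=0..0: t=0:+1/1296 = 1/1296
⇒ 3j(3 3 6; 0 0 0)² = 100/3003, sgn +1
Racah Σ t=0..0: t=0:+1/25920 = 1/25920
⇒ 3j(3 3 6; -3 0 3)² = 1/143, sgn -1
4πI² = N·(3j₀)²·(3jₘ)² = 700/4719
I = -1·√(0.148337/4π) = -0.10864734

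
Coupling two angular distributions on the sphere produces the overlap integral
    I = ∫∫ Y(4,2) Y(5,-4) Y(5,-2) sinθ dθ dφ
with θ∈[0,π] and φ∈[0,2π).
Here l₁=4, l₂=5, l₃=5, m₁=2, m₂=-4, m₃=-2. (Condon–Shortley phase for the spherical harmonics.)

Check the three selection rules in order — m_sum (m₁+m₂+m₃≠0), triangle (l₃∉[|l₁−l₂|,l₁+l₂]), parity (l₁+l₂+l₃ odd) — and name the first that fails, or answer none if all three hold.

azimuthal sum: 2 − 4 − 2 = -4  ✗
1 ≤ 5 ≤ 9 (triangle on l)
L = 4 + 5 + 5 = 14 (even)

m_sum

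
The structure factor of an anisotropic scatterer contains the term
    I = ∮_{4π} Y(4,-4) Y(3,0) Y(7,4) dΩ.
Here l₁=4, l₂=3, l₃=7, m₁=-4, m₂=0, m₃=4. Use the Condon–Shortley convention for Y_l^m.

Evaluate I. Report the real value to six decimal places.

0.086551

Rules hold: Σm=0, L=14 even, 1≤7≤7.
N = 9·7·15 = 945
Δ = 0!·8!·6!/15! = 1/45045
Racah Σ t=0..0: t=0:+1/20736 = 1/20736
⇒ 3j(4 3 7; 0 0 0)² = 35/1287, sgn -1
Racah Σ t=0..0: t=0:+1/1451520 = 1/1451520
⇒ 3j(4 3 7; -4 0 4)² = 1/273, sgn -1
4πI² = N·(3j₀)²·(3jₘ)² = 175/1859
I = +1·√(0.0941366/4π) = 0.08655146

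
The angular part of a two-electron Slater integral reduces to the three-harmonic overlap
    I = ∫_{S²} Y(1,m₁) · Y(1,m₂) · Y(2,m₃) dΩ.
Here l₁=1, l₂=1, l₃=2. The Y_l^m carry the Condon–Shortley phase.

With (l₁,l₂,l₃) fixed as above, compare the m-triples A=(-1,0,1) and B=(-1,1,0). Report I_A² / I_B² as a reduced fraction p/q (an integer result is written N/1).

Same 1,1,2: normalisation and zero-m 3j drop out of the ratio.
A: Δ: 0! 2! 2! / 5! → 1/30; sum: t=0:+1/2 = 1/2; 3j²(1 1 2; -1 0 1) = Δ·Π!·Σ² = 1/10  (sign -1)
B: Δ: 0! 2! 2! / 5! → 1/30; sum: t=0:+1/4 = 1/4; 3j²(1 1 2; -1 1 0) = Δ·Π!·Σ² = 1/30  (sign +1)
I_A²/I_B² = (1/10)/(1/30) = 3/1

3/1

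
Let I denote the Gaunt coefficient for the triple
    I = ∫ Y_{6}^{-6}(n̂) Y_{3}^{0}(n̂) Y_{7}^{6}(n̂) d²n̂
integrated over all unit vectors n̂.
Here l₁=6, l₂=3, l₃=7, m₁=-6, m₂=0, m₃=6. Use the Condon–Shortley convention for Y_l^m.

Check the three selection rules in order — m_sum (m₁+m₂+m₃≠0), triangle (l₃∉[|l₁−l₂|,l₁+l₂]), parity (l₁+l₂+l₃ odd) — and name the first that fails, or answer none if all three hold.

m₁+m₂+m₃ = -6 + 0 + 6 = 0  ✓
triangle: |6−3|=3 ≤ l₃=7 ≤ 6+3=9  ✓
parity: l₁+l₂+l₃ = 16 is even  ✓

none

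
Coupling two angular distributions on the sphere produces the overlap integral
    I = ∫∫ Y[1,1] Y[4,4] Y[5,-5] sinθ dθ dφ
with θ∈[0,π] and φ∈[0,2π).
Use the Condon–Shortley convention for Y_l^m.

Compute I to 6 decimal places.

Rules hold: Σm=0, L=10 even, 3≤5≤5.
N = 3·9·11 = 297
Δ = 0!·2!·8!/11! = 1/495
Racah Σ t=0..0: t=0:+1/576 = 1/576
⇒ 3j(1 4 5; 0 0 0)² = 5/99, sgn -1
Racah Σ t=0..0: t=0:+1/80640 = 1/80640
⇒ 3j(1 4 5; 1 4 -5)² = 1/11, sgn +1
4πI² = N·(3j₀)²·(3jₘ)² = 15/11
I = -1·√(1.36364/4π) = -0.32941575

-0.329416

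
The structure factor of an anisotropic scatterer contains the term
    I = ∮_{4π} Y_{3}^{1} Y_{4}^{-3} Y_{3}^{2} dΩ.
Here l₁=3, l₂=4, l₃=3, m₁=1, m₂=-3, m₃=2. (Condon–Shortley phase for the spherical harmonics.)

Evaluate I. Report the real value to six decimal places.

-0.095955

Rules hold: Σm=0, L=10 even, 1≤3≤7.
N = 7·9·7 = 441
Δ = 4!·2!·4!/11! = 1/34650
Racah Σ t=1..3: t=1:−1/72 t=2:+1/16 t=3:−1/72 = 5/144
⇒ 3j(3 4 3; 0 0 0)² = 2/77, sgn -1
Racah Σ t=0..1: t=0:+1/288 t=1:−1/144 = -1/288
⇒ 3j(3 4 3; 1 -3 2)² = 1/99, sgn +1
4πI² = N·(3j₀)²·(3jₘ)² = 14/121
I = -1·√(0.115702/4π) = -0.09595473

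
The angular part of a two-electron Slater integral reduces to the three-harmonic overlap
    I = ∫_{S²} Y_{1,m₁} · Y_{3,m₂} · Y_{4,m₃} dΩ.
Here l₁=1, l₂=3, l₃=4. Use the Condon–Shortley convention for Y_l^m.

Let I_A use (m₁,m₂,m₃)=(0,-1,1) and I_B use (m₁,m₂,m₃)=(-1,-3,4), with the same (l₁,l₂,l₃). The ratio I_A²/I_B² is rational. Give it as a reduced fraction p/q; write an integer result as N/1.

Shared (l₁,l₂,l₃)=(1,3,4): N and (l;000)² cancel in I_A²/I_B².
A: Δ = 0!·2!·6!/9! = 1/252; Racah Σ t=0..0: t=0:+1/48 = 1/48; ⇒ 3j(1 3 4; 0 -1 1)² = 5/84, sgn -1
B: Δ = 0!·2!·6!/9! = 1/252; Racah Σ t=0..0: t=0:+1/1440 = 1/1440; ⇒ 3j(1 3 4; -1 -3 4)² = 1/9, sgn +1
I_A²/I_B² = (5/84)/(1/9) = 15/28

15/28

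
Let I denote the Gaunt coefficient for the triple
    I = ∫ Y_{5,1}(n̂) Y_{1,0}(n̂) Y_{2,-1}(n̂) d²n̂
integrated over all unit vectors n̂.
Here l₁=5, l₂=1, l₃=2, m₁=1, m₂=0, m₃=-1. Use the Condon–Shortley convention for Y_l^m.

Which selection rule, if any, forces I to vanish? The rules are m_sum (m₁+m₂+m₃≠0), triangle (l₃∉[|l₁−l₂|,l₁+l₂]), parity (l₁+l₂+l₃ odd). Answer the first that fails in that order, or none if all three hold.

triangle

Σmᵢ = 0  ✓
l₃∈[|l₁−l₂|,l₁+l₂]=[4,6], have l₃=2  ✗
Σlᵢ = 8 ⇒ even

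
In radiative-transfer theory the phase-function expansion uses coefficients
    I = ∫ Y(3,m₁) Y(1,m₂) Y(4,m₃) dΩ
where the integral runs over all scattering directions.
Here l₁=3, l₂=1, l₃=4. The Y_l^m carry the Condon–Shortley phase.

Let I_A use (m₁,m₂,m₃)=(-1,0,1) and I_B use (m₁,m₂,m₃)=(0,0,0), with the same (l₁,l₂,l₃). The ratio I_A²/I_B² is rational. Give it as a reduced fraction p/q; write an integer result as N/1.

l's match ⇒ only the (l;m) 3-j factors differ between A and B.
A: triangle coeff Δ(3,1,4) = 1/252; Σ_t [0,0]: t=0:+1/48 = 1/48; (3j)²=5/84 [(3 1 4; -1 0 1)], sign=-1
B: triangle coeff Δ(3,1,4) = 1/252; Σ_t [0,0]: t=0:+1/36 = 1/36; (3j)²=4/63 [(3 1 4; 0 0 0)], sign=+1
I_A²/I_B² = (5/84)/(4/63) = 15/16

15/16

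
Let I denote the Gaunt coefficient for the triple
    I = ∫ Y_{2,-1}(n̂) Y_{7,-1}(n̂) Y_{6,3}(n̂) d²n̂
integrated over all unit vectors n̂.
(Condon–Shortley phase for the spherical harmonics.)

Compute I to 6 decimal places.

m-sum = -1 − 1 + 3 = 1 ≠ 0 ⇒ I = 0

0.000000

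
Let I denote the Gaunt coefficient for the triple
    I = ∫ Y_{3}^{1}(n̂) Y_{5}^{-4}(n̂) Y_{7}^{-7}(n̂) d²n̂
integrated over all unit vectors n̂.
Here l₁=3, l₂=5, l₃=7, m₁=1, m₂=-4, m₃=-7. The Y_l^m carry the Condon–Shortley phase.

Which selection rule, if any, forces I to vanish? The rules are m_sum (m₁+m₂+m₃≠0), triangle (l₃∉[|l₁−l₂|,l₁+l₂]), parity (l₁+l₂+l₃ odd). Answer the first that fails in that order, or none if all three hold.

azimuthal sum: 1 − 4 − 7 = -10  ✗
2 ≤ 7 ≤ 8 (triangle on l)
L = 3 + 5 + 7 = 15 (odd)

m_sum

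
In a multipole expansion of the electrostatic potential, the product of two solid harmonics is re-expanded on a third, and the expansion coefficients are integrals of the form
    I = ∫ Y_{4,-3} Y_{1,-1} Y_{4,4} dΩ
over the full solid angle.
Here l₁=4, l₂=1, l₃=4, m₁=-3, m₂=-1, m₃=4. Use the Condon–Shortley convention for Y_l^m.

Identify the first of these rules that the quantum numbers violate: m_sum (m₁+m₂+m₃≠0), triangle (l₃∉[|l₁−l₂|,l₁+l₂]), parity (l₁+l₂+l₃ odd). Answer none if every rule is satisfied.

parity

m₁+m₂+m₃ = -3 − 1 + 4 = 0  ✓
triangle: |4−1|=3 ≤ l₃=4 ≤ 4+1=5  ✓
parity: l₁+l₂+l₃ = 9 is odd  ✗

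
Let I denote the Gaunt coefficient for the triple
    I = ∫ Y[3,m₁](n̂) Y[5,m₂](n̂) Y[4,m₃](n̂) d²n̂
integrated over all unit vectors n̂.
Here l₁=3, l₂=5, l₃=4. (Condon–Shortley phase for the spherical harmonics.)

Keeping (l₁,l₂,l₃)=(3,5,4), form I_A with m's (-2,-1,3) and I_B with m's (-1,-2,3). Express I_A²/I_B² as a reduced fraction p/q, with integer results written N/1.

l's match ⇒ only the (l;m) 3-j factors differ between A and B.
A: triangle coeff Δ(3,5,4) = 1/180180; Σ_t [3,4]: t=3:−1/1440 t=4:+1/17280 = -11/17280; (3j)²=11/468 [(3 5 4; -2 -1 3)], sign=+1
B: triangle coeff Δ(3,5,4) = 1/180180; Σ_t [2,3]: t=2:+1/960 t=3:−1/4320 = 7/8640; (3j)²=343/12870 [(3 5 4; -1 -2 3)], sign=-1
I_A²/I_B² = (11/468)/(343/12870) = 605/686

605/686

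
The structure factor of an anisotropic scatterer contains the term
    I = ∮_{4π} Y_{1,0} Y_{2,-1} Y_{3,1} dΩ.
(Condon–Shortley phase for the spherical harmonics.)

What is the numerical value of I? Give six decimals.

m-sum 0 ✓  L=6 even ✓  1≤3≤3 ✓
Π(2lᵢ+1) = 3×5×7 = 105
triangle coeff Δ(1,2,3) = 1/105
Σ_t [0,0]: t=0:+1/4 = 1/4
(3j)²=3/35 [(1 2 3; 0 0 0)], sign=-1
Σ_t [0,0]: t=0:+1/6 = 1/6
(3j)²=8/105 [(1 2 3; 0 -1 1)], sign=+1
⇒ 4πI² = 24/35
I = (-1)√(24/35/(4π)) = -0.23359668

-0.233597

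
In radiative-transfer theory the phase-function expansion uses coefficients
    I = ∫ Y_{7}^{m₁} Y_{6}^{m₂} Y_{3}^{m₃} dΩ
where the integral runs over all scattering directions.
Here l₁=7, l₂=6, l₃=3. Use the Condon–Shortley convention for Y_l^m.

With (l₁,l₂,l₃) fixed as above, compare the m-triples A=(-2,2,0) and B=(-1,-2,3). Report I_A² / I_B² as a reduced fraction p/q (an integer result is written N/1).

3/10

l's match ⇒ only the (l;m) 3-j factors differ between A and B.
A: triangle coeff Δ(7,6,3) = 1/2042040; Σ_t [6,8]: t=6:+1/207360 t=7:−1/120960 t=8:+1/967680 = -1/414720; (3j)²=21/4862 [(7 6 3; -2 2 0)], sign=+1
B: triangle coeff Δ(7,6,3) = 1/2042040; Σ_t [4,4]: t=4:+1/829440 = 1/829440; (3j)²=35/2431 [(7 6 3; -1 -2 3)], sign=+1
I_A²/I_B² = (21/4862)/(35/2431) = 3/10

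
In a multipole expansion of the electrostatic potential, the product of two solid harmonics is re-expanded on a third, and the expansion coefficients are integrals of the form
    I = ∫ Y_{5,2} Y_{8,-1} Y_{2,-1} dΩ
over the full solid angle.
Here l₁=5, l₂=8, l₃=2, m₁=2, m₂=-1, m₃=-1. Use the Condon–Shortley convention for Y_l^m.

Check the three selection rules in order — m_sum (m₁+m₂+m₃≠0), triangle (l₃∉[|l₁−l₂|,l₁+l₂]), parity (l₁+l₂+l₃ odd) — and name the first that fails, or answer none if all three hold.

m₁+m₂+m₃ = 2 − 1 − 1 = 0  ✓
triangle: |5−8|=3 ≤ l₃=2 ≤ 5+8=13  ✗
parity: l₁+l₂+l₃ = 15 is odd

triangle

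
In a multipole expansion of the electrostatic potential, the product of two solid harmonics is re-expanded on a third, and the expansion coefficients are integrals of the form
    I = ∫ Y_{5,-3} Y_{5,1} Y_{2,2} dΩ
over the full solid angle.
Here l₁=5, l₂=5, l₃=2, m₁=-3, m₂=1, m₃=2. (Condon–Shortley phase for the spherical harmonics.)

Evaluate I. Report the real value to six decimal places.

Rules hold: Σm=0, L=12 even, 0≤2≤10.
N = 11·11·5 = 605
Δ = 8!·2!·2!/13! = 1/38610
Racah Σ t=3..5: t=3:−1/2880 t=4:+1/576 t=5:−1/2880 = 1/960
⇒ 3j(5 5 2; 0 0 0)² = 10/429, sgn +1
Racah Σ t=6..6: t=6:+1/5760 = 1/5760
⇒ 3j(5 5 2; -3 1 2)² = 56/2145, sgn +1
4πI² = N·(3j₀)²·(3jₘ)² = 560/1521
I = +1·√(0.368179/4π) = 0.17116875

0.171169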